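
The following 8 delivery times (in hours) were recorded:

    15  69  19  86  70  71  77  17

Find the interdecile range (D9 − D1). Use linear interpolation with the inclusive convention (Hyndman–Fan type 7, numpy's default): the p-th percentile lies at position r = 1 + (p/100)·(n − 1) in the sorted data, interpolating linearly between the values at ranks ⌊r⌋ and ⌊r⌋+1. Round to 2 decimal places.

63.30

Sorted: 15, 17, 19, 69, 70, 71, 77, 86.
n = 8.
P10: r = 1.7; ranks 1–2 are 15, 17; interpolating gives 16.4.
P90: r = 7.3; ranks 7–8 are 77, 86; interpolating gives 79.7.
Difference: 79.7 − 16.4 = 63.3.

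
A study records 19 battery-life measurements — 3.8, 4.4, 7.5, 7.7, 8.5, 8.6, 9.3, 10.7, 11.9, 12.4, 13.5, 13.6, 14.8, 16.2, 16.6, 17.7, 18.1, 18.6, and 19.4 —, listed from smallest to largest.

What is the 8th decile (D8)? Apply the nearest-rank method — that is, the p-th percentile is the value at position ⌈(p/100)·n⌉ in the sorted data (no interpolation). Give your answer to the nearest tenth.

17.7

n = 19.
Position = ⌈80/100 · 19⌉ = ⌈15.2⌉ = 16.
The value at rank 16 is 17.7.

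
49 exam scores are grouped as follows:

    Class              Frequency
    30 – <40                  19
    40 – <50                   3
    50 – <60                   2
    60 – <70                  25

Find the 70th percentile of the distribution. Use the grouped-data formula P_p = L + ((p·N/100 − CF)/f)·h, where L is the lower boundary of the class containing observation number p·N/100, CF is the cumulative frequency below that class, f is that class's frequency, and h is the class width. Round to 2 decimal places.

N = 49; target position k = 70/100 · 49 = 34.3.
Cumulative frequencies: 19, 22, 24, 49.
Observation 34.3 falls in the class 60 – <70.
L = 60, CF = 24, f = 25, h = 10.
P70 = 60 + ((34.3 − 24)/25)·10 = 60 + 4.12 = 64.12.

64.12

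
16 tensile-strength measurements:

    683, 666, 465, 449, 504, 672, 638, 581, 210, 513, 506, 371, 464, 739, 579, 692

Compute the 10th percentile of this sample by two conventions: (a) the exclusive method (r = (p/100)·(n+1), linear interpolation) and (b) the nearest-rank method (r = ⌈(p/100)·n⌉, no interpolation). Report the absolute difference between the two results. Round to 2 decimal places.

Sorted: 210, 371, 449, 464, 465, 504, 506, 513, 579, 581, 638, 666, 672, 683, 692, 739.
n = 16.
(a) r = 1.7; between ranks 1 (210) and 2 (371): 322.7.
(b) the nearest-rank method: rank 2 → 371.
|322.7 − 371| = 48.3.

48.30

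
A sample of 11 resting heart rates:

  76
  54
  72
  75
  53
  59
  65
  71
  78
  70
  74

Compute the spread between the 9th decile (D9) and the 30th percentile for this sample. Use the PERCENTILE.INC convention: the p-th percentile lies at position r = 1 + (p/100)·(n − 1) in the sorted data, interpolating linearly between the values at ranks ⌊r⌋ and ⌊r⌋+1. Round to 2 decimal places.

11.00

Sorted: 53, 54, 59, 65, 70, 71, 72, 74, 75, 76, 78.
n = 11.
P30: r = 4 (integer) → 65.
P90: r = 10 (integer) → 76.
Difference: 76 − 65 = 11.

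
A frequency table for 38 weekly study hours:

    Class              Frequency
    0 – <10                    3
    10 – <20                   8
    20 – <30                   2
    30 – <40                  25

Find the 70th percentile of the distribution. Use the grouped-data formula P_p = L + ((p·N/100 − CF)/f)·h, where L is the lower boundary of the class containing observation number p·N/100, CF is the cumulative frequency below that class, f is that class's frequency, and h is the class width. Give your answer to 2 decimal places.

N = 38; target position k = 70/100 · 38 = 26.6.
Cumulative frequencies: 3, 11, 13, 38.
Observation 26.6 falls in the class 30 – <40.
L = 30, CF = 13, f = 25, h = 10.
P70 = 30 + ((26.6 − 13)/25)·10 = 30 + 5.44 = 35.44.

35.44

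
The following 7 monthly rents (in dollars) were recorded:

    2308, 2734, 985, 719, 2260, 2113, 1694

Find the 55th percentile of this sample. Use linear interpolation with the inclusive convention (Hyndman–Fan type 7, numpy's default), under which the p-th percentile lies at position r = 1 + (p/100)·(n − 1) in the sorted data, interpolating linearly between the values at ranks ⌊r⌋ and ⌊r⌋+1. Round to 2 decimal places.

Sorted: 719, 985, 1694, 2113, 2260, 2308, 2734.
n = 7.
r = 1 + (55/100)·(7 − 1) = 1 + 3.3 = 4.3.
Rank 4 is 2113 and rank 5 is 2260.
Interpolate: 2113 + 0.3·(2260 − 2113) = 2113 + 0.3·147 = 2157.1.

2157.10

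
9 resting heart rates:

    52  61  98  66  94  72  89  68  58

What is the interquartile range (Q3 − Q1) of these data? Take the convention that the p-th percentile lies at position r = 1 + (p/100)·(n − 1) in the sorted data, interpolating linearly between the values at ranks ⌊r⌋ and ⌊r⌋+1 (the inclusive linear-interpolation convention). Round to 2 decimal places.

28.00

Sorted: 52, 58, 61, 66, 68, 72, 89, 94, 98.
n = 9.
P25: r = 3 (integer) → 61.
P75: r = 7 (integer) → 89.
Difference: 89 − 61 = 28.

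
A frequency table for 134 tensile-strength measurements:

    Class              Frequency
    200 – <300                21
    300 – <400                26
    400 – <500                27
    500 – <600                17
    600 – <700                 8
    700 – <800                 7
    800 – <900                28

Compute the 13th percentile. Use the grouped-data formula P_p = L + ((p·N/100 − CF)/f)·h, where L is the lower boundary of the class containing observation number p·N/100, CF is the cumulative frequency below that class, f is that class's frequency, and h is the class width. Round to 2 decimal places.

282.95

N = 134; target position k = 13/100 · 134 = 17.42.
Cumulative frequencies: 21, 47, 74, 91, 99, 106, 134.
Observation 17.42 falls in the class 200 – <300.
L = 200, CF = 0, f = 21, h = 100.
P13 = 200 + ((17.42 − 0)/21)·100 = 200 + 82.9524 = 282.952.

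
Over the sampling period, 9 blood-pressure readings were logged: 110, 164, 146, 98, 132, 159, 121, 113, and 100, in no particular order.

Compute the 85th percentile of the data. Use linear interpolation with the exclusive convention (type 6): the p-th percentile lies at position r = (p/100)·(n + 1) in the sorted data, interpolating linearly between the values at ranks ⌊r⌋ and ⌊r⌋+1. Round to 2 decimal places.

Sorted: 98, 100, 110, 113, 121, 132, 146, 159, 164.
n = 9.
r = (85/100)·(9 + 1) = 8.5.
Rank 8 is 159 and rank 9 is 164.
Interpolate: 159 + 0.5·(164 − 159) = 159 + 0.5·5 = 161.5.

161.50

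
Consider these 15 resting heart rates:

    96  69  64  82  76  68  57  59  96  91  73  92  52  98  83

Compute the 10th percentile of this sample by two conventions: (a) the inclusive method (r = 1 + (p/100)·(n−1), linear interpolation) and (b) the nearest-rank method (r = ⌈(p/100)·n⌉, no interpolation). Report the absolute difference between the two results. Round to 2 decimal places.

0.80

Sorted: 52, 57, 59, 64, 68, 69, 73, 76, 82, 83, 91, 92, 96, 96, 98.
n = 15.
(a) r = 2.4; between ranks 2 (57) and 3 (59): 57.8.
(b) the nearest-rank method: rank 2 → 57.
|57.8 − 57| = 0.8.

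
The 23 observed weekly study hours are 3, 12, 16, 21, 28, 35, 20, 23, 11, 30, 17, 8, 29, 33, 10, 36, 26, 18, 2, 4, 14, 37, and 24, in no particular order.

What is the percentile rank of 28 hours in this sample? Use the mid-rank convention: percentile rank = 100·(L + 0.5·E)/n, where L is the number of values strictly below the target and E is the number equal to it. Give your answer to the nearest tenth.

Sorted: 2, 3, 4, 8, 10, 11, 12, 14, 16, 17, 18, 20, 21, 23, 24, 26, 28, 29, 30, 33, 35, 36, 37.
Count below 28: L = 16; count equal: E = 1; n = 23.
Percentile rank = 100·(16 + 0.5·1)/23 = 100·16.5/23 = 71.74.

71.7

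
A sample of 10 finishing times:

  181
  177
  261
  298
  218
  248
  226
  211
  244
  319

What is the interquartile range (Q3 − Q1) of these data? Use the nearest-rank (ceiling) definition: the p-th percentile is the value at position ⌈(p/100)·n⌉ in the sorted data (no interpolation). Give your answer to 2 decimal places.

Sorted: 177, 181, 211, 218, 226, 244, 248, 261, 298, 319.
n = 10.
P25: rank ⌈25/100·10⌉ = 3 → 211.
P75: rank ⌈75/100·10⌉ = 8 → 261.
Difference: 261 − 211 = 50.

50.00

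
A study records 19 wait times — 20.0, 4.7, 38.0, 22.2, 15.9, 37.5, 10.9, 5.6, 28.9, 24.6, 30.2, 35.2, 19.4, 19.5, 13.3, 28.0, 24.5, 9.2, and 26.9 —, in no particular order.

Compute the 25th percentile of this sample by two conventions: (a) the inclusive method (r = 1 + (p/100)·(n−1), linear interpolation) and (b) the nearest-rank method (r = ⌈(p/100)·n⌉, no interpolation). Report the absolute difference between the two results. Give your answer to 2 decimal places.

Sorted: 4.7, 5.6, 9.2, 10.9, 13.3, 15.9, 19.4, 19.5, 20.0, 22.2, 24.5, 24.6, 26.9, 28.0, 28.9, 30.2, 35.2, 37.5, 38.0.
n = 19.
(a) r = 5.5; between ranks 5 (13.3) and 6 (15.9): 14.6.
(b) the nearest-rank method: rank 5 → 13.3.
|14.6 − 13.3| = 1.3.

1.30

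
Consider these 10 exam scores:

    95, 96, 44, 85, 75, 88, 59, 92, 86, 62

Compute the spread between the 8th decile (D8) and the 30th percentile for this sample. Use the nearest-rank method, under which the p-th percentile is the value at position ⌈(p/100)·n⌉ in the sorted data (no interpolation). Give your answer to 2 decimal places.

Sorted: 44, 59, 62, 75, 85, 86, 88, 92, 95, 96.
n = 10.
P30: rank ⌈30/100·10⌉ = 3 → 62.
P80: rank ⌈80/100·10⌉ = 8 → 92.
Difference: 92 − 62 = 30.

30.00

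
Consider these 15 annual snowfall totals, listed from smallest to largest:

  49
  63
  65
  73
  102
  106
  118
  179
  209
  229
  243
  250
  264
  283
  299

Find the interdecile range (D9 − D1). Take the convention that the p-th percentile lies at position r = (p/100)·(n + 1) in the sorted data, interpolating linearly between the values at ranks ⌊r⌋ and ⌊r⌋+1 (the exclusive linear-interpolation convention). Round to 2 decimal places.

232.00

n = 15.
P10: r = 1.6; ranks 1–2 are 49, 63; interpolating gives 57.4.
P90: r = 14.4; ranks 14–15 are 283, 299; interpolating gives 289.4.
Difference: 289.4 − 57.4 = 232.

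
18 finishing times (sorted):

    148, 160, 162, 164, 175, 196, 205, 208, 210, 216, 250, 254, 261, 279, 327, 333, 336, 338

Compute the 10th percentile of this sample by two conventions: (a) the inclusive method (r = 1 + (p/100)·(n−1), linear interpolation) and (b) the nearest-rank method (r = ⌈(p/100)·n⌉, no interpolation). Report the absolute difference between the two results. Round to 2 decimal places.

1.40

n = 18.
(a) r = 2.7; between ranks 2 (160) and 3 (162): 161.4.
(b) the nearest-rank method: rank 2 → 160.
|161.4 − 160| = 1.4.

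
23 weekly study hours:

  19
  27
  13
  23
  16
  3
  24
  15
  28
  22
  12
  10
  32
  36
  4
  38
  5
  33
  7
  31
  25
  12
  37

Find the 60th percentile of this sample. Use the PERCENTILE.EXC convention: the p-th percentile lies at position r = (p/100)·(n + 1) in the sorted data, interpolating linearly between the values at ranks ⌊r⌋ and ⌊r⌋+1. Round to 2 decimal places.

24.40

Sorted: 3, 4, 5, 7, 10, 12, 12, 13, 15, 16, 19, 22, 23, 24, 25, 27, 28, 31, 32, 33, 36, 37, 38.
n = 23.
r = (60/100)·(23 + 1) = 14.4.
Rank 14 is 24 and rank 15 is 25.
Interpolate: 24 + 0.4·(25 − 24) = 24 + 0.4·1 = 24.4.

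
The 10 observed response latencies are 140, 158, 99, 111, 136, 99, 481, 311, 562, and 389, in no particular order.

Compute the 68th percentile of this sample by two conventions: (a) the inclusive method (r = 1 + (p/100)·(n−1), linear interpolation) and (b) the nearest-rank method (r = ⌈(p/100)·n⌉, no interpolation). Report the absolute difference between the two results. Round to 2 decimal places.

Sorted: 99, 99, 111, 136, 140, 158, 311, 389, 481, 562.
n = 10.
(a) r = 7.12; between ranks 7 (311) and 8 (389): 320.36.
(b) the nearest-rank method: rank 7 → 311.
|320.36 − 311| = 9.36.

9.36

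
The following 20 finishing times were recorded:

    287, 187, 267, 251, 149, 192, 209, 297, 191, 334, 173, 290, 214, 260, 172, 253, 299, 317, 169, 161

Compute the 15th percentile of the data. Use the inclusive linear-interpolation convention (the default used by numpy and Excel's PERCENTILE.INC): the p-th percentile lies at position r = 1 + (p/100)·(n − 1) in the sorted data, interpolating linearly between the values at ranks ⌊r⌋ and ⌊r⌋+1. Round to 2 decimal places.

171.55

Sorted: 149, 161, 169, 172, 173, 187, 191, 192, 209, 214, 251, 253, 260, 267, 287, 290, 297, 299, 317, 334.
n = 20.
r = 1 + (15/100)·(20 − 1) = 1 + 2.85 = 3.85.
Rank 3 is 169 and rank 4 is 172.
Interpolate: 169 + 0.85·(172 − 169) = 169 + 0.85·3 = 171.55.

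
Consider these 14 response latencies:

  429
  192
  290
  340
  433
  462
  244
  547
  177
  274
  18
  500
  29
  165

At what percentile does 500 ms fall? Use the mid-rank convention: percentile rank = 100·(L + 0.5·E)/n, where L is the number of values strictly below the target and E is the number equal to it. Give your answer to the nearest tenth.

89.3

Sorted: 18, 29, 165, 177, 192, 244, 274, 290, 340, 429, 433, 462, 500, 547.
Count below 500: L = 12; count equal: E = 1; n = 14.
Percentile rank = 100·(12 + 0.5·1)/14 = 100·12.5/14 = 89.29.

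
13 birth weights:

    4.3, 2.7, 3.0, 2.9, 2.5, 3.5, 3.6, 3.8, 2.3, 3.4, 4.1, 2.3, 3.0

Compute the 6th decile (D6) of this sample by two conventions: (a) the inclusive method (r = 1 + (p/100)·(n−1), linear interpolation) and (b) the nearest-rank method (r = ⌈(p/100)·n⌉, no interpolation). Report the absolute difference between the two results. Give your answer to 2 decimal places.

Sorted: 2.3, 2.3, 2.5, 2.7, 2.9, 3.0, 3.0, 3.4, 3.5, 3.6, 3.8, 4.1, 4.3.
n = 13.
(a) r = 8.2; between ranks 8 (3.4) and 9 (3.5): 3.42.
(b) the nearest-rank method: rank 8 → 3.4.
|3.42 − 3.4| = 0.02.

0.02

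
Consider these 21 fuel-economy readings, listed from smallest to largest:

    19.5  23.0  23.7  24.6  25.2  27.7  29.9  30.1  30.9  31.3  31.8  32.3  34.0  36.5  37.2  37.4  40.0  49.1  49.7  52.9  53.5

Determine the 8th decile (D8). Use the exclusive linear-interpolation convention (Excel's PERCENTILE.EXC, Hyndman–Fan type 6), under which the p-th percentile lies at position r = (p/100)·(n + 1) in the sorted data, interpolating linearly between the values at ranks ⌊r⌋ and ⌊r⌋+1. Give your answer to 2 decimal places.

45.46

n = 21.
r = (80/100)·(21 + 1) = 17.6.
Rank 17 is 40.0 and rank 18 is 49.1.
Interpolate: 40.0 + 0.6·(49.1 − 40.0) = 40.0 + 0.6·9.1 = 45.46.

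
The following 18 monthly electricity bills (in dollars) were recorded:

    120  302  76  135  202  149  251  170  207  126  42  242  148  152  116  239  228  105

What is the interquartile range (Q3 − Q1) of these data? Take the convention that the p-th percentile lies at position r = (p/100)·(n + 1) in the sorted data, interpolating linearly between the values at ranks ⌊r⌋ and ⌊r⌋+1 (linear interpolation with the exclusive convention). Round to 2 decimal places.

111.75

Sorted: 42, 76, 105, 116, 120, 126, 135, 148, 149, 152, 170, 202, 207, 228, 239, 242, 251, 302.
n = 18.
P25: r = 4.75; ranks 4–5 are 116, 120; interpolating gives 119.
P75: r = 14.25; ranks 14–15 are 228, 239; interpolating gives 230.75.
Difference: 230.75 − 119 = 111.75.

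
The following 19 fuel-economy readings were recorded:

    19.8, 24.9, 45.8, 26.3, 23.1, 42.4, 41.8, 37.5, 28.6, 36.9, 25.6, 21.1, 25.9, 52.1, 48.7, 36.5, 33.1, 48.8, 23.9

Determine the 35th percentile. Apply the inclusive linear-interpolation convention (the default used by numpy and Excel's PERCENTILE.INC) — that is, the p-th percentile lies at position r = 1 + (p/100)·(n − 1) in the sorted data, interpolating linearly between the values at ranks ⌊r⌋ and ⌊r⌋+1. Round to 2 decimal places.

Sorted: 19.8, 21.1, 23.1, 23.9, 24.9, 25.6, 25.9, 26.3, 28.6, 33.1, 36.5, 36.9, 37.5, 41.8, 42.4, 45.8, 48.7, 48.8, 52.1.
n = 19.
r = 1 + (35/100)·(19 − 1) = 1 + 6.3 = 7.3.
Rank 7 is 25.9 and rank 8 is 26.3.
Interpolate: 25.9 + 0.3·(26.3 − 25.9) = 25.9 + 0.3·0.4 = 26.02.

26.02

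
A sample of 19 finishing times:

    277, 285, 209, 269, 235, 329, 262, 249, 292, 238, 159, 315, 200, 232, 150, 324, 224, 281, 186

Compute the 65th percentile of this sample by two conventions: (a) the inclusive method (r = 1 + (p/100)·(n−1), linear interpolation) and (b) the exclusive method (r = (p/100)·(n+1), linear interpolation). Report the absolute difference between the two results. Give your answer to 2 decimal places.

Sorted: 150, 159, 186, 200, 209, 224, 232, 235, 238, 249, 262, 269, 277, 281, 285, 292, 315, 324, 329.
n = 19.
(a) r = 12.7; between ranks 12 (269) and 13 (277): 274.6.
(b) r = 13 → value at rank 13 = 277.
|274.6 − 277| = 2.4.

2.40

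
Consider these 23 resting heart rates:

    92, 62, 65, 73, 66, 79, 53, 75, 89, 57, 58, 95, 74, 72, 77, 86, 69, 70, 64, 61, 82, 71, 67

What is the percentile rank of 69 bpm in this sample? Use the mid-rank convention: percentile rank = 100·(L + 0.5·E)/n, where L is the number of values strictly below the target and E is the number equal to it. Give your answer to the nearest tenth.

Sorted: 53, 57, 58, 61, 62, 64, 65, 66, 67, 69, 70, 71, 72, 73, 74, 75, 77, 79, 82, 86, 89, 92, 95.
Count below 69: L = 9; count equal: E = 1; n = 23.
Percentile rank = 100·(9 + 0.5·1)/23 = 100·9.5/23 = 41.3.

41.3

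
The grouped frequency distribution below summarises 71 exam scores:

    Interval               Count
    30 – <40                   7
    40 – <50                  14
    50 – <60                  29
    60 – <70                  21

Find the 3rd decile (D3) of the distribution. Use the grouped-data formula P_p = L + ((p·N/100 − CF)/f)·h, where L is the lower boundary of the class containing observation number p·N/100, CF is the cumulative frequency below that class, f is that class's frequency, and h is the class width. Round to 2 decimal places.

N = 71; target position k = 30/100 · 71 = 21.3.
Cumulative frequencies: 7, 21, 50, 71.
Observation 21.3 falls in the class 50 – <60.
L = 50, CF = 21, f = 29, h = 10.
P30 = 50 + ((21.3 − 21)/29)·10 = 50 + 0.103448 = 50.1034.

50.10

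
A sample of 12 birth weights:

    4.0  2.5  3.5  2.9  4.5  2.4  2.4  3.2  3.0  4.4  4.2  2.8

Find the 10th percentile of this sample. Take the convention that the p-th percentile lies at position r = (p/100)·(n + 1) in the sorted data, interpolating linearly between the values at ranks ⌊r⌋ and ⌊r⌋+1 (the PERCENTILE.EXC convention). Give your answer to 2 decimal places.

2.40

Sorted: 2.4, 2.4, 2.5, 2.8, 2.9, 3.0, 3.2, 3.5, 4.0, 4.2, 4.4, 4.5.
n = 12.
r = (10/100)·(12 + 1) = 1.3.
Rank 1 is 2.4 and rank 2 is 2.4.
Interpolate: 2.4 + 0.3·(2.4 − 2.4) = 2.4 + 0.3·0 = 2.4.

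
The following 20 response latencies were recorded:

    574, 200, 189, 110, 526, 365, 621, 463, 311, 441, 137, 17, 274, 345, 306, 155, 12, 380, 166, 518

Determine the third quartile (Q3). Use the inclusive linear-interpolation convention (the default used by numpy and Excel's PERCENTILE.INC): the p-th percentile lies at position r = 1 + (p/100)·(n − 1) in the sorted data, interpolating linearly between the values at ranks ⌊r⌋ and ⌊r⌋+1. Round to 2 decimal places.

446.50

Sorted: 12, 17, 110, 137, 155, 166, 189, 200, 274, 306, 311, 345, 365, 380, 441, 463, 518, 526, 574, 621.
n = 20.
r = 1 + (75/100)·(20 − 1) = 1 + 14.25 = 15.25.
Rank 15 is 441 and rank 16 is 463.
Interpolate: 441 + 0.25·(463 − 441) = 441 + 0.25·22 = 446.5.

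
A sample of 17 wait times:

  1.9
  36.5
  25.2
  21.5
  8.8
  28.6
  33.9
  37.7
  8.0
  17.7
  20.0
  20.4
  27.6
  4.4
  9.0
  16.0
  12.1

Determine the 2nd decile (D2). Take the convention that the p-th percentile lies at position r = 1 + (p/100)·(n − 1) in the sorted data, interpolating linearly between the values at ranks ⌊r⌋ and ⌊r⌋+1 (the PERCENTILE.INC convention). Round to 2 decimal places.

Sorted: 1.9, 4.4, 8.0, 8.8, 9.0, 12.1, 16.0, 17.7, 20.0, 20.4, 21.5, 25.2, 27.6, 28.6, 33.9, 36.5, 37.7.
n = 17.
r = 1 + (20/100)·(17 − 1) = 1 + 3.2 = 4.2.
Rank 4 is 8.8 and rank 5 is 9.0.
Interpolate: 8.8 + 0.2·(9.0 − 8.8) = 8.8 + 0.2·0.2 = 8.84.

8.84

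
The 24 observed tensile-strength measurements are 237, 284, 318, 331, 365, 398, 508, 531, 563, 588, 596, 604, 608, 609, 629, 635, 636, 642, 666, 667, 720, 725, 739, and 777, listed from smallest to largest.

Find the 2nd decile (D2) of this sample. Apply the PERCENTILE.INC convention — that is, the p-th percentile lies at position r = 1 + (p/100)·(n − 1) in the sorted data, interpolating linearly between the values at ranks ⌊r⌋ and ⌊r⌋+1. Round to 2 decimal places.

n = 24.
r = 1 + (20/100)·(24 − 1) = 1 + 4.6 = 5.6.
Rank 5 is 365 and rank 6 is 398.
Interpolate: 365 + 0.6·(398 − 365) = 365 + 0.6·33 = 384.8.

384.80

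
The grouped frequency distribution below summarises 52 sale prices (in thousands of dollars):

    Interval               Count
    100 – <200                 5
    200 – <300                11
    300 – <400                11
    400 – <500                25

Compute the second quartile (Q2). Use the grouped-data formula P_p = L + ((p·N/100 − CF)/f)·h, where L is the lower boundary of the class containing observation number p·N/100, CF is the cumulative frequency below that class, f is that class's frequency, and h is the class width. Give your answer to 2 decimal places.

N = 52; target position k = 50/100 · 52 = 26.
Cumulative frequencies: 5, 16, 27, 52.
Observation 26 falls in the class 300 – <400.
L = 300, CF = 16, f = 11, h = 100.
P50 = 300 + ((26 − 16)/11)·100 = 300 + 90.9091 = 390.909.

390.91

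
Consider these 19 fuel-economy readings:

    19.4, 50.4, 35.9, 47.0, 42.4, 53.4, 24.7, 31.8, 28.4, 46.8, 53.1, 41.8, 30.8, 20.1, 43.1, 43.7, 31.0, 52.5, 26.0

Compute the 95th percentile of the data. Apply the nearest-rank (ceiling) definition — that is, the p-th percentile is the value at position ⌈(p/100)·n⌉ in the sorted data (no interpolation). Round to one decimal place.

Sorted: 19.4, 20.1, 24.7, 26.0, 28.4, 30.8, 31.0, 31.8, 35.9, 41.8, 42.4, 43.1, 43.7, 46.8, 47.0, 50.4, 52.5, 53.1, 53.4.
n = 19.
Position = ⌈95/100 · 19⌉ = ⌈18.05⌉ = 19.
The value at rank 19 is 53.4.

53.4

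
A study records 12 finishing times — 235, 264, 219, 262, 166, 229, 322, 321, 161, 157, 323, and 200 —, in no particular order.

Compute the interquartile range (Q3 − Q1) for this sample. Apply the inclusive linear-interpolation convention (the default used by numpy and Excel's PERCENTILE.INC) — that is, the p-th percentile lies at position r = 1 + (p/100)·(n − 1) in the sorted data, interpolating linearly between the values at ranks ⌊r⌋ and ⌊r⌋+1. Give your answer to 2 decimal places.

86.75

Sorted: 157, 161, 166, 200, 219, 229, 235, 262, 264, 321, 322, 323.
n = 12.
P25: r = 3.75; ranks 3–4 are 166, 200; interpolating gives 191.5.
P75: r = 9.25; ranks 9–10 are 264, 321; interpolating gives 278.25.
Difference: 278.25 − 191.5 = 86.75.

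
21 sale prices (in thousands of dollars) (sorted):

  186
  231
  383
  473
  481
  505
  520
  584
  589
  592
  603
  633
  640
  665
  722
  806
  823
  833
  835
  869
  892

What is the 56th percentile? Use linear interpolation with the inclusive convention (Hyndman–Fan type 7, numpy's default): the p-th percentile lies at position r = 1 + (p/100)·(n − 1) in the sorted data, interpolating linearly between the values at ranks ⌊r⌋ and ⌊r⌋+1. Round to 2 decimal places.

634.40

n = 21.
r = 1 + (56/100)·(21 − 1) = 1 + 11.2 = 12.2.
Rank 12 is 633 and rank 13 is 640.
Interpolate: 633 + 0.2·(640 − 633) = 633 + 0.2·7 = 634.4.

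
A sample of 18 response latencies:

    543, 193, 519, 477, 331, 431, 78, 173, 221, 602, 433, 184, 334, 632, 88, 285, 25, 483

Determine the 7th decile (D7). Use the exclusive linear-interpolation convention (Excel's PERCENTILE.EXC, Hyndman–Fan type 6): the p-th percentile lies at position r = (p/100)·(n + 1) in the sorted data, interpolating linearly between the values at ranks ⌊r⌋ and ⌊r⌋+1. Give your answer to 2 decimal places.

Sorted: 25, 78, 88, 173, 184, 193, 221, 285, 331, 334, 431, 433, 477, 483, 519, 543, 602, 632.
n = 18.
r = (70/100)·(18 + 1) = 13.3.
Rank 13 is 477 and rank 14 is 483.
Interpolate: 477 + 0.3·(483 − 477) = 477 + 0.3·6 = 478.8.

478.80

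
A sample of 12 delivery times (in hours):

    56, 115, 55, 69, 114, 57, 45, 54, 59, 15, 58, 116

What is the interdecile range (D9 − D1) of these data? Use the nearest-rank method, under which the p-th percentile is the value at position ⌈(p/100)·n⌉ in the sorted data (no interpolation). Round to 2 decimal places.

70.00

Sorted: 15, 45, 54, 55, 56, 57, 58, 59, 69, 114, 115, 116.
n = 12.
P10: rank ⌈10/100·12⌉ = 2 → 45.
P90: rank ⌈90/100·12⌉ = 11 → 115.
Difference: 115 − 45 = 70.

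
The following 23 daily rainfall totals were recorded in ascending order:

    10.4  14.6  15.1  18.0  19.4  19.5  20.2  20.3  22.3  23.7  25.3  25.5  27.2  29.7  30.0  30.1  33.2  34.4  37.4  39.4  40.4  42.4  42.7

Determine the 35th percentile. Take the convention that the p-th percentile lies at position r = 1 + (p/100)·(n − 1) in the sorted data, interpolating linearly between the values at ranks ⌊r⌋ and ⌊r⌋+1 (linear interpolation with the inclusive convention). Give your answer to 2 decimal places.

21.70

n = 23.
r = 1 + (35/100)·(23 − 1) = 1 + 7.7 = 8.7.
Rank 8 is 20.3 and rank 9 is 22.3.
Interpolate: 20.3 + 0.7·(22.3 − 20.3) = 20.3 + 0.7·2 = 21.7.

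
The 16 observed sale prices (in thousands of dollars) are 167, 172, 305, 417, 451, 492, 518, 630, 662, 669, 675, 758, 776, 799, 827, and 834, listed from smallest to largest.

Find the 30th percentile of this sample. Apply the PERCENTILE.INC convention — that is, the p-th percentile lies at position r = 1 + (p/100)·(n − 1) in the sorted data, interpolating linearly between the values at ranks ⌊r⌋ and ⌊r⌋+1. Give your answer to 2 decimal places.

471.50

n = 16.
r = 1 + (30/100)·(16 − 1) = 1 + 4.5 = 5.5.
Rank 5 is 451 and rank 6 is 492.
Interpolate: 451 + 0.5·(492 − 451) = 451 + 0.5·41 = 471.5.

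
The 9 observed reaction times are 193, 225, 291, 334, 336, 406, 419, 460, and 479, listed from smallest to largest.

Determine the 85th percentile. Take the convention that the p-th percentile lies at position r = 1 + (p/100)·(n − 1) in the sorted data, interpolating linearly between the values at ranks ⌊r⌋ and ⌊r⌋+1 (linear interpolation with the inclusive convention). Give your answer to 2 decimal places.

n = 9.
r = 1 + (85/100)·(9 − 1) = 1 + 6.8 = 7.8.
Rank 7 is 419 and rank 8 is 460.
Interpolate: 419 + 0.8·(460 − 419) = 419 + 0.8·41 = 451.8.

451.80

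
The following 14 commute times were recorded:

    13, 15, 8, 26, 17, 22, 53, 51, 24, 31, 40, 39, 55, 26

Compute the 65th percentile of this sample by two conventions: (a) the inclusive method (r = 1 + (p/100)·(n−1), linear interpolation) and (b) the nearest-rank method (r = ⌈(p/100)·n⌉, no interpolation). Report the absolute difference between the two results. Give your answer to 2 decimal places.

4.40

Sorted: 8, 13, 15, 17, 22, 24, 26, 26, 31, 39, 40, 51, 53, 55.
n = 14.
(a) r = 9.45; between ranks 9 (31) and 10 (39): 34.6.
(b) the nearest-rank method: rank 10 → 39.
|34.6 − 39| = 4.4.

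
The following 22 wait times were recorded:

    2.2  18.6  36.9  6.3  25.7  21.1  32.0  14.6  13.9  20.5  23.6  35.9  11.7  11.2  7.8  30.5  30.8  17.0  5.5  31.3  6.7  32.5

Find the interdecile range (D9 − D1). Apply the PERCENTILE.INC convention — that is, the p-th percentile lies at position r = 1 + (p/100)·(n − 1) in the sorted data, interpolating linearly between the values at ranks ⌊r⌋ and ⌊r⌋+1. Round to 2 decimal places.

Sorted: 2.2, 5.5, 6.3, 6.7, 7.8, 11.2, 11.7, 13.9, 14.6, 17.0, 18.6, 20.5, 21.1, 23.6, 25.7, 30.5, 30.8, 31.3, 32.0, 32.5, 35.9, 36.9.
n = 22.
P10: r = 3.1; ranks 3–4 are 6.3, 6.7; interpolating gives 6.34.
P90: r = 19.9; ranks 19–20 are 32.0, 32.5; interpolating gives 32.45.
Difference: 32.45 − 6.34 = 26.11.

26.11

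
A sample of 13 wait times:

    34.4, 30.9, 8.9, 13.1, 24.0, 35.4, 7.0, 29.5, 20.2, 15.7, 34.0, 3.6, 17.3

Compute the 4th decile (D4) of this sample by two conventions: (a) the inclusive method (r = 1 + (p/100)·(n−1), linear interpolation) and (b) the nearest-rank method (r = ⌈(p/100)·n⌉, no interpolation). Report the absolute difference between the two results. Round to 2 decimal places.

Sorted: 3.6, 7.0, 8.9, 13.1, 15.7, 17.3, 20.2, 24.0, 29.5, 30.9, 34.0, 34.4, 35.4.
n = 13.
(a) r = 5.8; between ranks 5 (15.7) and 6 (17.3): 16.98.
(b) the nearest-rank method: rank 6 → 17.3.
|16.98 − 17.3| = 0.32.

0.32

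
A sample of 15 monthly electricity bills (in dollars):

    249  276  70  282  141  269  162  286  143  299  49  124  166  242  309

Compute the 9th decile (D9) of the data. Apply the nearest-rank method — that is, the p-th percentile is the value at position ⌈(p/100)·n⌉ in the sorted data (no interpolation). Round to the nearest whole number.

299

Sorted: 49, 70, 124, 141, 143, 162, 166, 242, 249, 269, 276, 282, 286, 299, 309.
n = 15.
Position = ⌈90/100 · 15⌉ = ⌈13.5⌉ = 14.
The value at rank 14 is 299.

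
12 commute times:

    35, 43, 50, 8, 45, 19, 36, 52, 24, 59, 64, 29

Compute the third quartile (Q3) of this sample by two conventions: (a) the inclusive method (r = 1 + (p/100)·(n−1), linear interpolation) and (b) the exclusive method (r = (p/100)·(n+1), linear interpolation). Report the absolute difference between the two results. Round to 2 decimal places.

1.00

Sorted: 8, 19, 24, 29, 35, 36, 43, 45, 50, 52, 59, 64.
n = 12.
(a) r = 9.25; between ranks 9 (50) and 10 (52): 50.5.
(b) r = 9.75; between ranks 9 (50) and 10 (52): 51.5.
|50.5 − 51.5| = 1.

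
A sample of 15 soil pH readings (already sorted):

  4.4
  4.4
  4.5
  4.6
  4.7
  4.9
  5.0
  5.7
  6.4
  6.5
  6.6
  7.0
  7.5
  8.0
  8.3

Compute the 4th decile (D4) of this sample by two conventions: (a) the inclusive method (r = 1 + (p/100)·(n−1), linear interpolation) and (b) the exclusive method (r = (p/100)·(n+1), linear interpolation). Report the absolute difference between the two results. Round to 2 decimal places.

0.02

n = 15.
(a) r = 6.6; between ranks 6 (4.9) and 7 (5.0): 4.96.
(b) r = 6.4; between ranks 6 (4.9) and 7 (5.0): 4.94.
|4.96 − 4.94| = 0.02.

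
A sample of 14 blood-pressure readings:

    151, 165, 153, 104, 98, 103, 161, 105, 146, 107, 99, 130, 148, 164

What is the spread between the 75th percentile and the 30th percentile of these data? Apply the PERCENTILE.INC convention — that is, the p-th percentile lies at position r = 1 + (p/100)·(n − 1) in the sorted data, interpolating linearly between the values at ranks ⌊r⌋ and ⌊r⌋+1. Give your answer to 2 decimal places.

47.60

Sorted: 98, 99, 103, 104, 105, 107, 130, 146, 148, 151, 153, 161, 164, 165.
n = 14.
P30: r = 4.9; ranks 4–5 are 104, 105; interpolating gives 104.9.
P75: r = 10.75; ranks 10–11 are 151, 153; interpolating gives 152.5.
Difference: 152.5 − 104.9 = 47.6.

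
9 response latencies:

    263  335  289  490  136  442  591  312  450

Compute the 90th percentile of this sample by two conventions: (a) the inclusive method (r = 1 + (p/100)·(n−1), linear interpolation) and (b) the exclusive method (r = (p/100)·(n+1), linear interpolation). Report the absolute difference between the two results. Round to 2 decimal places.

Sorted: 136, 263, 289, 312, 335, 442, 450, 490, 591.
n = 9.
(a) r = 8.2; between ranks 8 (490) and 9 (591): 510.2.
(b) r = 9 → value at rank 9 = 591.
|510.2 − 591| = 80.8.

80.80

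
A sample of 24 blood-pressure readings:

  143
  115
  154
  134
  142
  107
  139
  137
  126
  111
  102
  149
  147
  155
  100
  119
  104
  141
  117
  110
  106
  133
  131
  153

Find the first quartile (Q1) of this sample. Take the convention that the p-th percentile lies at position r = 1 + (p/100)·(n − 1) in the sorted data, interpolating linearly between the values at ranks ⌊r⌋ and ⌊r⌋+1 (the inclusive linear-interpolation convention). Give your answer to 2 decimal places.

Sorted: 100, 102, 104, 106, 107, 110, 111, 115, 117, 119, 126, 131, 133, 134, 137, 139, 141, 142, 143, 147, 149, 153, 154, 155.
n = 24.
r = 1 + (25/100)·(24 − 1) = 1 + 5.75 = 6.75.
Rank 6 is 110 and rank 7 is 111.
Interpolate: 110 + 0.75·(111 − 110) = 110 + 0.75·1 = 110.75.

110.75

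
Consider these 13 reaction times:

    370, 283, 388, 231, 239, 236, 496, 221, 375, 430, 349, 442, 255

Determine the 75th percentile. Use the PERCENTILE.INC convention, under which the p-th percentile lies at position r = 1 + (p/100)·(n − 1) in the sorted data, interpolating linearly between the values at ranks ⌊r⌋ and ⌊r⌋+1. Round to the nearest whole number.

Sorted: 221, 231, 236, 239, 255, 283, 349, 370, 375, 388, 430, 442, 496.
n = 13.
r = 1 + (75/100)·(13 − 1) = 1 + 9 = 10.
r is an integer, so P75 is the value at rank 10: 388.

388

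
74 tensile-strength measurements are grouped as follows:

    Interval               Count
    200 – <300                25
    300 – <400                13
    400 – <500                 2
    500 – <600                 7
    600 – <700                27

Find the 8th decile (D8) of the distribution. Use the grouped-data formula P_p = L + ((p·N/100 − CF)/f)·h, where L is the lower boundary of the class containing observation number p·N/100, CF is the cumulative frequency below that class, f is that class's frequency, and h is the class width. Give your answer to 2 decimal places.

N = 74; target position k = 80/100 · 74 = 59.2.
Cumulative frequencies: 25, 38, 40, 47, 74.
Observation 59.2 falls in the class 600 – <700.
L = 600, CF = 47, f = 27, h = 100.
P80 = 600 + ((59.2 − 47)/27)·100 = 600 + 45.1852 = 645.185.

645.19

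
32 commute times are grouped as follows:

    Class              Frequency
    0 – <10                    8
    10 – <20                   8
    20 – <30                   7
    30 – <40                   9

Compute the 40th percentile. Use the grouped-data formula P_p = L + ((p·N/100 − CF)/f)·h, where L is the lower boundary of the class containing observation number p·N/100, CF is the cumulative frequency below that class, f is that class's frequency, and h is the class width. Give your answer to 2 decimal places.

16.00

N = 32; target position k = 40/100 · 32 = 12.8.
Cumulative frequencies: 8, 16, 23, 32.
Observation 12.8 falls in the class 10 – <20.
L = 10, CF = 8, f = 8, h = 10.
P40 = 10 + ((12.8 − 8)/8)·10 = 10 + 6 = 16.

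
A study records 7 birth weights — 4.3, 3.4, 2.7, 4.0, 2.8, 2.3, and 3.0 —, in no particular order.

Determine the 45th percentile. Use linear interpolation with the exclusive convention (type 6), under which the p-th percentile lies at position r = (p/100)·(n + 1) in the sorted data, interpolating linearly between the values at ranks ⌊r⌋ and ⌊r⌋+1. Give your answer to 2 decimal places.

Sorted: 2.3, 2.7, 2.8, 3.0, 3.4, 4.0, 4.3.
n = 7.
r = (45/100)·(7 + 1) = 3.6.
Rank 3 is 2.8 and rank 4 is 3.0.
Interpolate: 2.8 + 0.6·(3.0 − 2.8) = 2.8 + 0.6·0.2 = 2.92.

2.92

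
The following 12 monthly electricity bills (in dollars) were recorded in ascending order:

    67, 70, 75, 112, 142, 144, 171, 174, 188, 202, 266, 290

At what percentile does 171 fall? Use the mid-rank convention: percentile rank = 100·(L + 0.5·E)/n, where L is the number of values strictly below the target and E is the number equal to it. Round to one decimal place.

54.2

Count below 171: L = 6; count equal: E = 1; n = 12.
Percentile rank = 100·(6 + 0.5·1)/12 = 100·6.5/12 = 54.17.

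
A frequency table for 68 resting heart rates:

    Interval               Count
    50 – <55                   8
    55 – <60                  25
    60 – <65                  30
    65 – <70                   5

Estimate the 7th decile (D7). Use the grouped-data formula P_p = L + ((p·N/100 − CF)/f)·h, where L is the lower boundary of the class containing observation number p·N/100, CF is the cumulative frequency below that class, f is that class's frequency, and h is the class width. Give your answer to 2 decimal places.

N = 68; target position k = 70/100 · 68 = 47.6.
Cumulative frequencies: 8, 33, 63, 68.
Observation 47.6 falls in the class 60 – <65.
L = 60, CF = 33, f = 30, h = 5.
P70 = 60 + ((47.6 − 33)/30)·5 = 60 + 2.43333 = 62.4333.

62.43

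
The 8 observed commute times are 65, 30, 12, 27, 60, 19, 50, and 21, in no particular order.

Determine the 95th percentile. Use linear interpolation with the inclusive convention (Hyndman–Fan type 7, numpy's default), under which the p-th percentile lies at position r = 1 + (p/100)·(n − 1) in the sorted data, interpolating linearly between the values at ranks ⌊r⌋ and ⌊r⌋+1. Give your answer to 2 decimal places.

Sorted: 12, 19, 21, 27, 30, 50, 60, 65.
n = 8.
r = 1 + (95/100)·(8 − 1) = 1 + 6.65 = 7.65.
Rank 7 is 60 and rank 8 is 65.
Interpolate: 60 + 0.65·(65 − 60) = 60 + 0.65·5 = 63.25.

63.25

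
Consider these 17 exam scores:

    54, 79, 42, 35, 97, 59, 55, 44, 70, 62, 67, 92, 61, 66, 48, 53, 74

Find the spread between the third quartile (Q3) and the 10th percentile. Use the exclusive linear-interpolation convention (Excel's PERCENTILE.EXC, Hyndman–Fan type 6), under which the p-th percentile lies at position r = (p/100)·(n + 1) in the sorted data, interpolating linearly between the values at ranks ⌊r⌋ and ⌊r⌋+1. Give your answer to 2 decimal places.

31.40

Sorted: 35, 42, 44, 48, 53, 54, 55, 59, 61, 62, 66, 67, 70, 74, 79, 92, 97.
n = 17.
P10: r = 1.8; ranks 1–2 are 35, 42; interpolating gives 40.6.
P75: r = 13.5; ranks 13–14 are 70, 74; interpolating gives 72.
Difference: 72 − 40.6 = 31.4.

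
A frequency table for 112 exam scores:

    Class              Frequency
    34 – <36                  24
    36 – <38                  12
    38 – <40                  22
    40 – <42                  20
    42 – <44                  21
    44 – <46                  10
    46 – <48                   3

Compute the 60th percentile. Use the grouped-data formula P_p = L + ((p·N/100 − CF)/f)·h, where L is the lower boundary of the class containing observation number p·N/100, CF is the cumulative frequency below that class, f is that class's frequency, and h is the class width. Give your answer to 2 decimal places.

N = 112; target position k = 60/100 · 112 = 67.2.
Cumulative frequencies: 24, 36, 58, 78, 99, 109, 112.
Observation 67.2 falls in the class 40 – <42.
L = 40, CF = 58, f = 20, h = 2.
P60 = 40 + ((67.2 − 58)/20)·2 = 40 + 0.92 = 40.92.

40.92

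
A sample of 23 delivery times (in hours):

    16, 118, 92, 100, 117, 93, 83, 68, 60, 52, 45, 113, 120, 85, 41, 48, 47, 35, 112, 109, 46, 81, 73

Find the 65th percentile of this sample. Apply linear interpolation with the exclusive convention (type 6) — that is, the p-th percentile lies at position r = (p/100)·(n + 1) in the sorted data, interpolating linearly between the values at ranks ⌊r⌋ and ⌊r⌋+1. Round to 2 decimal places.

Sorted: 16, 35, 41, 45, 46, 47, 48, 52, 60, 68, 73, 81, 83, 85, 92, 93, 100, 109, 112, 113, 117, 118, 120.
n = 23.
r = (65/100)·(23 + 1) = 15.6.
Rank 15 is 92 and rank 16 is 93.
Interpolate: 92 + 0.6·(93 − 92) = 92 + 0.6·1 = 92.6.

92.60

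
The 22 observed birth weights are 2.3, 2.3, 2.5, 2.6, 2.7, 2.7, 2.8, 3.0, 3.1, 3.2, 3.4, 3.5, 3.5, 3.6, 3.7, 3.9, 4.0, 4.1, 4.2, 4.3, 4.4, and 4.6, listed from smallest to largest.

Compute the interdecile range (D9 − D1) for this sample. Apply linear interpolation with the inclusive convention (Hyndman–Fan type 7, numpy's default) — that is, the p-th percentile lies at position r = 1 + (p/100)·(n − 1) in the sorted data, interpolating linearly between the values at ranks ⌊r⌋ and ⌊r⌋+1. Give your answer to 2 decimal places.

n = 22.
P10: r = 3.1; ranks 3–4 are 2.5, 2.6; interpolating gives 2.51.
P90: r = 19.9; ranks 19–20 are 4.2, 4.3; interpolating gives 4.29.
Difference: 4.29 − 2.51 = 1.78.

1.78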